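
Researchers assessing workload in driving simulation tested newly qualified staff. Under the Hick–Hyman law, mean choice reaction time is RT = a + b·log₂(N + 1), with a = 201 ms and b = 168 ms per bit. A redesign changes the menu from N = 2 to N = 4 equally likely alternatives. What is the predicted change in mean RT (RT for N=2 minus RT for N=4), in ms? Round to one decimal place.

-123.8

RT(2) = 201 + 168·log₂(3) = 201 + 168·1.5850 = 467.2800 ms.
RT(4) = 201 + 168·log₂(5) = 201 + 168·2.3219 = 591.0792 ms.
Difference = 467.2800 − 591.0792 = -123.7992 ≈ -123.8 ms.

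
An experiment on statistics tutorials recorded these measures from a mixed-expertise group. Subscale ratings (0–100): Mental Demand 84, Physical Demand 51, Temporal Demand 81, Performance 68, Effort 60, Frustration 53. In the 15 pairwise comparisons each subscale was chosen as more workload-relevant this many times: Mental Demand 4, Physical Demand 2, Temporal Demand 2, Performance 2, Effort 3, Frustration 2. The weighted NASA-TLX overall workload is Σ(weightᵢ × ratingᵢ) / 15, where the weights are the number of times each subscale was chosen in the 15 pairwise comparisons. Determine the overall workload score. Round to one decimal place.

The tallies are the weights (they sum to 15).
Weighted sum = 4·84 + 2·51 + 2·81 + 2·68 + 3·60 + 2·53
            = 336 + 102 + 162 + 136 + 180 + 106 = 1022.
Overall workload = 1022 / 15 = 68.1333 ≈ 68.1.

68.1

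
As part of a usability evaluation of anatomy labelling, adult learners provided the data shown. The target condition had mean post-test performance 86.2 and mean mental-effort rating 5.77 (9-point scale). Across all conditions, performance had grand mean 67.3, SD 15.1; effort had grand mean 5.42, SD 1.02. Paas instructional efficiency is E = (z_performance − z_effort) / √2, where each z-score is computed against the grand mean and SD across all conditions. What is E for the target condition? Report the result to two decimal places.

0.64

z_performance = (86.2 − 67.3) / 15.1 = 18.9000 / 15.1 = 1.2517.
z_effort = (5.77 − 5.42) / 1.02 = 0.3500 / 1.02 = 0.3431.
z_P − z_E = 1.2517 − 0.3431 = 0.9086.
E = 0.9086 / √2 = 0.9086 / 1.41421 = 0.6425 ≈ 0.64.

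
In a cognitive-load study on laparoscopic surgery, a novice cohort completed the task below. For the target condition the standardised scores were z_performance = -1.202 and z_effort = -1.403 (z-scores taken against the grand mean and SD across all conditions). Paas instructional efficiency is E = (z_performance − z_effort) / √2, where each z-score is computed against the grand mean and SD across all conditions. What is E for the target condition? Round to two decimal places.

z_P − z_E = -1.202 − (-1.403) = 0.2010.
E = 0.2010 / √2 = 0.2010 / 1.41421 = 0.1421 ≈ 0.14.

0.14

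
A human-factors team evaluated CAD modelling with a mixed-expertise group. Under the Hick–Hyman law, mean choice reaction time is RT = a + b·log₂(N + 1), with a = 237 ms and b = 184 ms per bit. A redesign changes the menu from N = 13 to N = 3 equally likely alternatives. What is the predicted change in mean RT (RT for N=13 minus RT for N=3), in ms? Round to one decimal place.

332.6

RT(13) = 237 + 184·log₂(14) = 237 + 184·3.8074 = 937.5616 ms.
RT(3) = 237 + 184·log₂(4) = 237 + 184·2.0000 = 605.0000 ms.
Difference = 937.5616 − 605.0000 = 332.5616 ≈ 332.6 ms.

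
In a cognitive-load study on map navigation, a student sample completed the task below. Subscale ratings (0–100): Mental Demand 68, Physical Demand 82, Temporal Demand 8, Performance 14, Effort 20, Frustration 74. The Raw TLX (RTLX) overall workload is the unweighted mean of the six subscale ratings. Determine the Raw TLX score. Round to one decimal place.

Sum of ratings = 68 + 82 + 8 + 14 + 20 + 74 = 266.
RTLX = 266 / 6 = 44.3333 ≈ 44.3.

44.3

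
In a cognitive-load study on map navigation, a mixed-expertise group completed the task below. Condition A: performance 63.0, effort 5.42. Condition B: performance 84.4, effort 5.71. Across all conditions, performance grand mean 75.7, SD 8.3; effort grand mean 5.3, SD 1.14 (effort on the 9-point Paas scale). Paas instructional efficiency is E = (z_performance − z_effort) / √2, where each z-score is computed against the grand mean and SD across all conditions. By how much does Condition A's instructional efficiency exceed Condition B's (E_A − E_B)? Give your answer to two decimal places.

Condition A: z_P = (63.0 − 75.7)/8.3 = -1.5301; z_E = (5.42 − 5.3)/1.14 = 0.1053; E_A = (-1.5301 − 0.1053)/√2 = -1.1564.
Condition B: z_P = (84.4 − 75.7)/8.3 = 1.0482; z_E = (5.71 − 5.3)/1.14 = 0.3596; E_B = (1.0482 − 0.3596)/√2 = 0.4869.
E_A − E_B = -1.1564 − 0.4869 = -1.6433 ≈ -1.64.

-1.64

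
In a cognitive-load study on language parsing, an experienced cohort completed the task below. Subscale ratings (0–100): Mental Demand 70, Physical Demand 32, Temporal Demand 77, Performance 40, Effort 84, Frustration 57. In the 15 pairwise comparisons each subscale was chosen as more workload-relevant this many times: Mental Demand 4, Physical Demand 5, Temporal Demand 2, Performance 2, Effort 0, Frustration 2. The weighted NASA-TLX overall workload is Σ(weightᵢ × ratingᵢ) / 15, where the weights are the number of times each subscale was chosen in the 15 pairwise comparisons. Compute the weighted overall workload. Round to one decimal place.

52.5

The tallies are the weights (they sum to 15).
Weighted sum = 4·70 + 5·32 + 2·77 + 2·40 + 0·84 + 2·57
            = 280 + 160 + 154 + 80 + 0 + 114 = 788.
Overall workload = 788 / 15 = 52.5333 ≈ 52.5.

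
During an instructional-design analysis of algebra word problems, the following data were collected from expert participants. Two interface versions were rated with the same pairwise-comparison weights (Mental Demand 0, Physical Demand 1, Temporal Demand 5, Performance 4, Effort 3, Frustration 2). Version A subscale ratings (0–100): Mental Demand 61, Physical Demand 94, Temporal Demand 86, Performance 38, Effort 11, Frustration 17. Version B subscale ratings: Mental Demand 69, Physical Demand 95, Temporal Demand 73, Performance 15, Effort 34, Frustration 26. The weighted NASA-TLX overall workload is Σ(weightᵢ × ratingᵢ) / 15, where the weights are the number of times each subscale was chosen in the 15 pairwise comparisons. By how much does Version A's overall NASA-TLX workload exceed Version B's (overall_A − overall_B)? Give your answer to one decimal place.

Version A weighted sum = 0·61 + 1·94 + 5·86 + 4·38 + 3·11 + 2·17 = 0 + 94 + 430 + 152 + 33 + 34 = 743; overall_A = 743/15 = 49.5333.
Version B weighted sum = 0·69 + 1·95 + 5·73 + 4·15 + 3·34 + 2·26 = 0 + 95 + 365 + 60 + 102 + 52 = 674; overall_B = 674/15 = 44.9333.
Difference = 49.5333 − 44.9333 = 4.6000 ≈ 4.6.

4.6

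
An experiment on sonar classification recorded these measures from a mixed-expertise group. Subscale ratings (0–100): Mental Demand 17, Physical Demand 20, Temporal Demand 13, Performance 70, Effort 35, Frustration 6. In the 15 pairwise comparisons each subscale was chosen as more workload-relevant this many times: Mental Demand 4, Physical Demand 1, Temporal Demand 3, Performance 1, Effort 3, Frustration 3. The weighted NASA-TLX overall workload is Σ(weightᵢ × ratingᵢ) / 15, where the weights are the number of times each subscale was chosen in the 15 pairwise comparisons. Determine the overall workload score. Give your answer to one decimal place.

21.3

The tallies are the weights (they sum to 15).
Weighted sum = 4·17 + 1·20 + 3·13 + 1·70 + 3·35 + 3·6
            = 68 + 20 + 39 + 70 + 105 + 18 = 320.
Overall workload = 320 / 15 = 21.3333 ≈ 21.3.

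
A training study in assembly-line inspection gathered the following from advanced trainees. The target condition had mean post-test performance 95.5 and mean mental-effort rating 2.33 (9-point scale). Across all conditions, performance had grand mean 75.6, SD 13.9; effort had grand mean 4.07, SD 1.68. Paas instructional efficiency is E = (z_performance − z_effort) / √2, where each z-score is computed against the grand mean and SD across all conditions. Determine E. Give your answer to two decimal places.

z_performance = (95.5 − 75.6) / 13.9 = 19.9000 / 13.9 = 1.4317.
z_effort = (2.33 − 4.07) / 1.68 = -1.7400 / 1.68 = -1.0357.
z_P − z_E = 1.4317 − (-1.0357) = 2.4674.
E = 2.4674 / √2 = 2.4674 / 1.41421 = 1.7447 ≈ 1.74.

1.74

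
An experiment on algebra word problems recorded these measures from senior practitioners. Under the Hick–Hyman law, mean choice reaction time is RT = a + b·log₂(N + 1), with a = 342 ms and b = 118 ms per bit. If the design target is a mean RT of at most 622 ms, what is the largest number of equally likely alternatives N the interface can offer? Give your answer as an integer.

Set 342 + 118·log₂(N + 1) ≤ 622.
log₂(N + 1) ≤ (622 − 342) / 118 = 2.3729.
N + 1 ≤ 2^2.3729 = 5.1798.
N ≤ 4.1798, so the largest integer N is 4.

4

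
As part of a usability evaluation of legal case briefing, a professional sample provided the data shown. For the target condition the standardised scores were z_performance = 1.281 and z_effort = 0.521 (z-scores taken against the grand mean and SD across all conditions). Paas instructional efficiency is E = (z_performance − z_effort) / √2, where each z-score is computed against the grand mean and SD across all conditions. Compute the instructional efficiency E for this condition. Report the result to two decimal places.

0.54

z_P − z_E = 1.281 − 0.521 = 0.7600.
E = 0.7600 / √2 = 0.7600 / 1.41421 = 0.5374 ≈ 0.54.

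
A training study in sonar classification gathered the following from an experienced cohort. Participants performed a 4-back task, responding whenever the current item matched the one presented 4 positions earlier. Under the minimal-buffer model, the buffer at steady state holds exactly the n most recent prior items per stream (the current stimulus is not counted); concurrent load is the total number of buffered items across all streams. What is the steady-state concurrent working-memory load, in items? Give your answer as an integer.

4

The buffer holds the 4 most recent prior items.
Steady-state concurrent load = 4 items.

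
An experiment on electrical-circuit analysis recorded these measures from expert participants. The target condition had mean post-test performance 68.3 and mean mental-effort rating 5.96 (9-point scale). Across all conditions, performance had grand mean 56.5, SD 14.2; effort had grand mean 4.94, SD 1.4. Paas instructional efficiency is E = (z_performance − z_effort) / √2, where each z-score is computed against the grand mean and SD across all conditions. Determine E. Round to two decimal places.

z_performance = (68.3 − 56.5) / 14.2 = 11.8000 / 14.2 = 0.8310.
z_effort = (5.96 − 4.94) / 1.4 = 1.0200 / 1.4 = 0.7286.
z_P − z_E = 0.8310 − 0.7286 = 0.1024.
E = 0.1024 / √2 = 0.1024 / 1.41421 = 0.0724 ≈ 0.07.

0.07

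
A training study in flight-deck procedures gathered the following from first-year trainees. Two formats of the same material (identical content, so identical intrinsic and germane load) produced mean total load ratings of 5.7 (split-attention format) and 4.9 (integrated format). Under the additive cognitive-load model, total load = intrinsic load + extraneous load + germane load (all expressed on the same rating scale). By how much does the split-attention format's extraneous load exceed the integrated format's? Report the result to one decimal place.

0.8

Intrinsic and germane load are equal across formats, so the difference in total load equals the difference in extraneous load.
Extraneous-load difference = 5.7 − 4.9 = 0.8.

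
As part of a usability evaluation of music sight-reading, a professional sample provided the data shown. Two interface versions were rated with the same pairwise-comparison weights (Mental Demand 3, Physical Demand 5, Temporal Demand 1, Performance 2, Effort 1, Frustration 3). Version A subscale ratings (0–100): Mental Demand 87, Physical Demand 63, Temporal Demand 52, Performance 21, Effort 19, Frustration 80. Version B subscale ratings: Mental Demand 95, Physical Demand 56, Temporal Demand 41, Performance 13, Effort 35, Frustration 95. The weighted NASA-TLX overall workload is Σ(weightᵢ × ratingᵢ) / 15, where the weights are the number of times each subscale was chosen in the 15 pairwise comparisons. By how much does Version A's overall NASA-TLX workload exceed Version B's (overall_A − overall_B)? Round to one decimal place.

Version A weighted sum = 3·87 + 5·63 + 1·52 + 2·21 + 1·19 + 3·80 = 261 + 315 + 52 + 42 + 19 + 240 = 929; overall_A = 929/15 = 61.9333.
Version B weighted sum = 3·95 + 5·56 + 1·41 + 2·13 + 1·35 + 3·95 = 285 + 280 + 41 + 26 + 35 + 285 = 952; overall_B = 952/15 = 63.4667.
Difference = 61.9333 − 63.4667 = -1.5334 ≈ -1.5.

-1.5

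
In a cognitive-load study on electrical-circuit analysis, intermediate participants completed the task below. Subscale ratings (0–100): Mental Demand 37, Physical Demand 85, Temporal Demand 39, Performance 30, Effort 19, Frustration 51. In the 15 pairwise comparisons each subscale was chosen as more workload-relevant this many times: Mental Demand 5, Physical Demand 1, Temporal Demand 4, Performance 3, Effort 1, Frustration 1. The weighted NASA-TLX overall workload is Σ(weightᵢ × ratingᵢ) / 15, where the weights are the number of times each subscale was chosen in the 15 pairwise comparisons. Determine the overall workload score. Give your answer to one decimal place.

39.1

The tallies are the weights (they sum to 15).
Weighted sum = 5·37 + 1·85 + 4·39 + 3·30 + 1·19 + 1·51
            = 185 + 85 + 156 + 90 + 19 + 51 = 586.
Overall workload = 586 / 15 = 39.0667 ≈ 39.1.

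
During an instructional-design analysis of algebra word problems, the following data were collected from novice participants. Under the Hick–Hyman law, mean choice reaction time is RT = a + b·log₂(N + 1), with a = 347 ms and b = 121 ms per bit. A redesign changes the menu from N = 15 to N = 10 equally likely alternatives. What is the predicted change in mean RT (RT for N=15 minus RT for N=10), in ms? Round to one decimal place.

65.4

RT(15) = 347 + 121·log₂(16) = 347 + 121·4.0000 = 831.0000 ms.
RT(10) = 347 + 121·log₂(11) = 347 + 121·3.4594 = 765.5874 ms.
Difference = 831.0000 − 765.5874 = 65.4126 ≈ 65.4 ms.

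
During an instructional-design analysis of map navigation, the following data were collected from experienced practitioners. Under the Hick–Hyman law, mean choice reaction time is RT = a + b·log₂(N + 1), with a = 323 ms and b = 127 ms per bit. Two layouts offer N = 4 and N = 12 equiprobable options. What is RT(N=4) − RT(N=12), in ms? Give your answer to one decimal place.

RT(4) = 323 + 127·log₂(5) = 323 + 127·2.3219 = 617.8813 ms.
RT(12) = 323 + 127·log₂(13) = 323 + 127·3.7004 = 792.9508 ms.
Difference = 617.8813 − 792.9508 = -175.0695 ≈ -175.1 ms.

-175.1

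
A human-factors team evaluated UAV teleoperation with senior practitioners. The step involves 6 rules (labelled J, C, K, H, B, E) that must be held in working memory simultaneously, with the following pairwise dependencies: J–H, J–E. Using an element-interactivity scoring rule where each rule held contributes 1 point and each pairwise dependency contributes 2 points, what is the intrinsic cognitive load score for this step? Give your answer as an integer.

Count of rules held simultaneously: 6.
Count of pairwise dependencies listed: 2.
Element contribution: 6 × 1 = 6.
Interaction contribution: 2 × 2 = 4.
Intrinsic load = 6 + 4 = 10.

10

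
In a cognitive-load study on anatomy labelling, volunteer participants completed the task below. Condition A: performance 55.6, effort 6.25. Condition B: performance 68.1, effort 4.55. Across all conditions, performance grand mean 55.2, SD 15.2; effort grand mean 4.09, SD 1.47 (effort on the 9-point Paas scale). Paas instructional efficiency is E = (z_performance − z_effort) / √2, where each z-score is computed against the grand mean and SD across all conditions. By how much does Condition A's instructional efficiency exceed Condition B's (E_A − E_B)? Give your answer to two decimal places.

-1.40

Condition A: z_P = (55.6 − 55.2)/15.2 = 0.0263; z_E = (6.25 − 4.09)/1.47 = 1.4694; E_A = (0.0263 − 1.4694)/√2 = -1.0204.
Condition B: z_P = (68.1 − 55.2)/15.2 = 0.8487; z_E = (4.55 − 4.09)/1.47 = 0.3129; E_B = (0.8487 − 0.3129)/√2 = 0.3789.
E_A − E_B = -1.0204 − 0.3789 = -1.3993 ≈ -1.40.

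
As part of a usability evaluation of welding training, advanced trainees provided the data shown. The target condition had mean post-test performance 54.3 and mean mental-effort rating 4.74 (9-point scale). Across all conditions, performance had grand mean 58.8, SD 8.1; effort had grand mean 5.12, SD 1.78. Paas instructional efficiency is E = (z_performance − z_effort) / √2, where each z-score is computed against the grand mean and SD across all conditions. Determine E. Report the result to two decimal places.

-0.24

z_performance = (54.3 − 58.8) / 8.1 = -4.5000 / 8.1 = -0.5556.
z_effort = (4.74 − 5.12) / 1.78 = -0.3800 / 1.78 = -0.2135.
z_P − z_E = -0.5556 − (-0.2135) = -0.3421.
E = -0.3421 / √2 = -0.3421 / 1.41421 = -0.2419 ≈ -0.24.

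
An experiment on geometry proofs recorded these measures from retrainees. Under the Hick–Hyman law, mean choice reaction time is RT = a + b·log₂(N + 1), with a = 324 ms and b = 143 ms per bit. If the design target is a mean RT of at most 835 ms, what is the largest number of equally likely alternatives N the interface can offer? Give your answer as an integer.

Set 324 + 143·log₂(N + 1) ≤ 835.
log₂(N + 1) ≤ (835 − 324) / 143 = 3.5734.
N + 1 ≤ 2^3.5734 = 11.9042.
N ≤ 10.9042, so the largest integer N is 10.

10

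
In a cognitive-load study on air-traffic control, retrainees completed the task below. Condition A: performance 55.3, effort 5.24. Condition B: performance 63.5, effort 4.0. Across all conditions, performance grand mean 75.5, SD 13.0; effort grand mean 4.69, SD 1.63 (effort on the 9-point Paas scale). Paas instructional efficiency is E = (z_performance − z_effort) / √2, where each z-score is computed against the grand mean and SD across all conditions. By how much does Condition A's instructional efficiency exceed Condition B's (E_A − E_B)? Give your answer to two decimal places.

-0.98

Condition A: z_P = (55.3 − 75.5)/13.0 = -1.5538; z_E = (5.24 − 4.69)/1.63 = 0.3374; E_A = (-1.5538 − 0.3374)/√2 = -1.3373.
Condition B: z_P = (63.5 − 75.5)/13.0 = -0.9231; z_E = (4.0 − 4.69)/1.63 = -0.4233; E_B = (-0.9231 − (-0.4233))/√2 = -0.3534.
E_A − E_B = -1.3373 − (-0.3534) = -0.9839 ≈ -0.98.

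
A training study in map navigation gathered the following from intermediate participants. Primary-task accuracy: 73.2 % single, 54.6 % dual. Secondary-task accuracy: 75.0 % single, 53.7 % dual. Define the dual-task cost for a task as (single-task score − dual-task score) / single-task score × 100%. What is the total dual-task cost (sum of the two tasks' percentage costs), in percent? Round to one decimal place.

53.8

Primary cost = (73.2 − 54.6) / 73.2 × 100% = 25.4098%.
Secondary cost = (75.0 − 53.7) / 75.0 × 100% = 28.4000%.
Total = 25.4098% + 28.4000% = 53.8098% ≈ 53.8%.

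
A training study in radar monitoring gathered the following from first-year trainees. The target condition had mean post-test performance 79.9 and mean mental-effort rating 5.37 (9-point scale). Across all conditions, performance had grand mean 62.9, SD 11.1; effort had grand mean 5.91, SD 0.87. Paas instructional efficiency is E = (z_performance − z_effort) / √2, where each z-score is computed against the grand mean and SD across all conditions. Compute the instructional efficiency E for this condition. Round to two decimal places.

1.52

z_performance = (79.9 − 62.9) / 11.1 = 17.0000 / 11.1 = 1.5315.
z_effort = (5.37 − 5.91) / 0.87 = -0.5400 / 0.87 = -0.6207.
z_P − z_E = 1.5315 − (-0.6207) = 2.1522.
E = 2.1522 / √2 = 2.1522 / 1.41421 = 1.5218 ≈ 1.52.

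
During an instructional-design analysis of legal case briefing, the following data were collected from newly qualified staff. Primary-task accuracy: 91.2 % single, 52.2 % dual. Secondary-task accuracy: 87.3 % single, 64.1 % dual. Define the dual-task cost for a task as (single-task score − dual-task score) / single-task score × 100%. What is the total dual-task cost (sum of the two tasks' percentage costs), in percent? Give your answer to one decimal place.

69.3

Primary cost = (91.2 − 52.2) / 91.2 × 100% = 42.7632%.
Secondary cost = (87.3 − 64.1) / 87.3 × 100% = 26.5750%.
Total = 42.7632% + 26.5750% = 69.3382% ≈ 69.3%.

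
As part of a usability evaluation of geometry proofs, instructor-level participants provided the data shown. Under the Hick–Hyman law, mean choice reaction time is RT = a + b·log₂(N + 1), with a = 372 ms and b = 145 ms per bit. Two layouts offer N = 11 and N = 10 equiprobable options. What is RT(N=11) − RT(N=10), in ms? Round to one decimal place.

18.2

RT(11) = 372 + 145·log₂(12) = 372 + 145·3.5850 = 891.8250 ms.
RT(10) = 372 + 145·log₂(11) = 372 + 145·3.4594 = 873.6130 ms.
Difference = 891.8250 − 873.6130 = 18.2120 ≈ 18.2 ms.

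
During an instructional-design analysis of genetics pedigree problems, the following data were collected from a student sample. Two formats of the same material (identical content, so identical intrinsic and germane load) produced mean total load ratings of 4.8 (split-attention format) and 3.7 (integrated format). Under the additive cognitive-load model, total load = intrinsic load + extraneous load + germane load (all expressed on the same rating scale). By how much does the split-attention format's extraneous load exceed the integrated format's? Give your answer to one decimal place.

1.1

Intrinsic and germane load are equal across formats, so the difference in total load equals the difference in extraneous load.
Extraneous-load difference = 4.8 − 3.7 = 1.1.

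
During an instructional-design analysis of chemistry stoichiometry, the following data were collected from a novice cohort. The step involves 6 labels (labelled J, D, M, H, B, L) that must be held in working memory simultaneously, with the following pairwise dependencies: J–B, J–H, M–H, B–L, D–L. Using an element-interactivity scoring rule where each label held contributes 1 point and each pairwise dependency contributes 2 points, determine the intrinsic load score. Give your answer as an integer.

Count of labels held simultaneously: 6.
Count of pairwise dependencies listed: 5.
Element contribution: 6 × 1 = 6.
Interaction contribution: 5 × 2 = 10.
Intrinsic load = 6 + 10 = 16.

16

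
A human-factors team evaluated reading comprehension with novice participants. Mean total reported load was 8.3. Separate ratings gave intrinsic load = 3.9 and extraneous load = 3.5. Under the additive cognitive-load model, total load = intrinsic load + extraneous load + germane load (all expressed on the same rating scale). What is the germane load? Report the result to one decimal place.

germane load = total − intrinsic − extraneous
             = 8.3 − 3.9 − 3.5 = 0.9.

0.9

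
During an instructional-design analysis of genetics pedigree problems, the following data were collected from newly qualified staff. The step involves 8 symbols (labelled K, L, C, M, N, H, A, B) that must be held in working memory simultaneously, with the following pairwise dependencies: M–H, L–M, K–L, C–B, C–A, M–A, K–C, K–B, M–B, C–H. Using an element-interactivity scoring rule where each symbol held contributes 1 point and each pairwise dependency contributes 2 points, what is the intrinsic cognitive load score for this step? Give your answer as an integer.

Count of symbols held simultaneously: 8.
Count of pairwise dependencies listed: 10.
Element contribution: 8 × 1 = 8.
Interaction contribution: 10 × 2 = 20.
Intrinsic load = 8 + 20 = 28.

28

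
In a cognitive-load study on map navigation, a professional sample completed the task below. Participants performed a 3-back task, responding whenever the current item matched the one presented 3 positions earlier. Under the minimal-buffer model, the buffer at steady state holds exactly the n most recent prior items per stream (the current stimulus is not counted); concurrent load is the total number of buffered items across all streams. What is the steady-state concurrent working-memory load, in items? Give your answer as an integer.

3

The buffer holds the 3 most recent prior items.
Steady-state concurrent load = 3 items.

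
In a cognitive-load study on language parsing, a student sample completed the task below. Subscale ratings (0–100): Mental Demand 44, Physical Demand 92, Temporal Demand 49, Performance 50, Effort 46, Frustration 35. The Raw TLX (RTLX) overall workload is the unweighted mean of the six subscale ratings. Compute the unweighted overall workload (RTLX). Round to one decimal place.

Sum of ratings = 44 + 92 + 49 + 50 + 46 + 35 = 316.
RTLX = 316 / 6 = 52.6667 ≈ 52.7.

52.7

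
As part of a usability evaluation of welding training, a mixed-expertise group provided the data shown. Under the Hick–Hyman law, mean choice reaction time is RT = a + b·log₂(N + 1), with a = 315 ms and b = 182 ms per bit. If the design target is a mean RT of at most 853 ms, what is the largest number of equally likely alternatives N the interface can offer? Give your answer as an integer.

6

Set 315 + 182·log₂(N + 1) ≤ 853.
log₂(N + 1) ≤ (853 − 315) / 182 = 2.9560.
N + 1 ≤ 2^2.9560 = 7.7597.
N ≤ 6.7597, so the largest integer N is 6.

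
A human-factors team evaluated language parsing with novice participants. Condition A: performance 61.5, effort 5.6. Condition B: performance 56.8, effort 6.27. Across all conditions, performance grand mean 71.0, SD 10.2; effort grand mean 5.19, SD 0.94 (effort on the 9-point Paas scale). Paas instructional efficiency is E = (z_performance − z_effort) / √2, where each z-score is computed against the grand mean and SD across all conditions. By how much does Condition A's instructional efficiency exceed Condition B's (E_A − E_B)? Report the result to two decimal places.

0.83

Condition A: z_P = (61.5 − 71.0)/10.2 = -0.9314; z_E = (5.6 − 5.19)/0.94 = 0.4362; E_A = (-0.9314 − 0.4362)/√2 = -0.9670.
Condition B: z_P = (56.8 − 71.0)/10.2 = -1.3922; z_E = (6.27 − 5.19)/0.94 = 1.1489; E_B = (-1.3922 − 1.1489)/√2 = -1.7968.
E_A − E_B = -0.9670 − (-1.7968) = 0.8298 ≈ 0.83.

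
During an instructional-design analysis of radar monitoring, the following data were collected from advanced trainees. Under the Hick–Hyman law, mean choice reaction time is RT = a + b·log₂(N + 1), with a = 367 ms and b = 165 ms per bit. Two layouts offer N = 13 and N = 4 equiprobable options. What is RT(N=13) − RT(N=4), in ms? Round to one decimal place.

245.1

RT(13) = 367 + 165·log₂(14) = 367 + 165·3.8074 = 995.2210 ms.
RT(4) = 367 + 165·log₂(5) = 367 + 165·2.3219 = 750.1135 ms.
Difference = 995.2210 − 750.1135 = 245.1075 ≈ 245.1 ms.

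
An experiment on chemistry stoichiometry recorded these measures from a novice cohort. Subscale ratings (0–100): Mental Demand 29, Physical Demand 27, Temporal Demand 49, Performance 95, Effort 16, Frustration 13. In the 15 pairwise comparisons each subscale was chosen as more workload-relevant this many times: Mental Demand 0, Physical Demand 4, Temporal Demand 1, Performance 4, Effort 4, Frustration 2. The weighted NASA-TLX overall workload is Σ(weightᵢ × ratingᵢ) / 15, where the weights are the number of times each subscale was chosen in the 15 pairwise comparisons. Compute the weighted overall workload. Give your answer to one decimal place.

The tallies are the weights (they sum to 15).
Weighted sum = 0·29 + 4·27 + 1·49 + 4·95 + 4·16 + 2·13
            = 0 + 108 + 49 + 380 + 64 + 26 = 627.
Overall workload = 627 / 15 = 41.8000 ≈ 41.8.

41.8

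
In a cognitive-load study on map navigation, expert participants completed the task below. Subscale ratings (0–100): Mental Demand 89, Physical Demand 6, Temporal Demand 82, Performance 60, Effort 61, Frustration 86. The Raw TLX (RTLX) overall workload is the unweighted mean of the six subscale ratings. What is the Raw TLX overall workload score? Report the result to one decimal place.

64.0

Sum of ratings = 89 + 6 + 82 + 60 + 61 + 86 = 384.
RTLX = 384 / 6 = 64.0000 ≈ 64.0.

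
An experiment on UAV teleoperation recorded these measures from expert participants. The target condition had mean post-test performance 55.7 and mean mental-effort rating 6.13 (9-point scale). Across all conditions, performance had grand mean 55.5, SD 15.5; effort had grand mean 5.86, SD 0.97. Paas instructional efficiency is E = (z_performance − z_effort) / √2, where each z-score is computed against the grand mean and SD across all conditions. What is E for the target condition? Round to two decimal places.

-0.19

z_performance = (55.7 − 55.5) / 15.5 = 0.2000 / 15.5 = 0.0129.
z_effort = (6.13 − 5.86) / 0.97 = 0.2700 / 0.97 = 0.2784.
z_P − z_E = 0.0129 − 0.2784 = -0.2655.
E = -0.2655 / √2 = -0.2655 / 1.41421 = -0.1877 ≈ -0.19.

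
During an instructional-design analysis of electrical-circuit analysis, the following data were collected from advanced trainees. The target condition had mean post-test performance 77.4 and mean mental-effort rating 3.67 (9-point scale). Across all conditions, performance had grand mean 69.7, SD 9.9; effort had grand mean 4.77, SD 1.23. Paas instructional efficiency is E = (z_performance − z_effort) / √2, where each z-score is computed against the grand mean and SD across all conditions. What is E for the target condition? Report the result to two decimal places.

1.18

z_performance = (77.4 − 69.7) / 9.9 = 7.7000 / 9.9 = 0.7778.
z_effort = (3.67 − 4.77) / 1.23 = -1.1000 / 1.23 = -0.8943.
z_P − z_E = 0.7778 − (-0.8943) = 1.6721.
E = 1.6721 / √2 = 1.6721 / 1.41421 = 1.1824 ≈ 1.18.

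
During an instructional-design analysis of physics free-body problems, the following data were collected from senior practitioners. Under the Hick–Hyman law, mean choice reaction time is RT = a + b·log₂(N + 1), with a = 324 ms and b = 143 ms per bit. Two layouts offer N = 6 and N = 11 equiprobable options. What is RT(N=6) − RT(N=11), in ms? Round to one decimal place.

RT(6) = 324 + 143·log₂(7) = 324 + 143·2.8074 = 725.4582 ms.
RT(11) = 324 + 143·log₂(12) = 324 + 143·3.5850 = 836.6550 ms.
Difference = 725.4582 − 836.6550 = -111.1968 ≈ -111.2 ms.

-111.2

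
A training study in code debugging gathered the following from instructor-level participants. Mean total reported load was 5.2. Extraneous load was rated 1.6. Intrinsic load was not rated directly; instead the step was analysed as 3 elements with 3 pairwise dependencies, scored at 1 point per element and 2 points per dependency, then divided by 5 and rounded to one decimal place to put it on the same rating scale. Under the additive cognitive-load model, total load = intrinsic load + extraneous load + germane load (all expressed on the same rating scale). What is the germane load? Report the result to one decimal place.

1.8

Intrinsic (element-interactivity): (3 × 1 + 3 × 2) / 5 = 9 / 5 = 1.8000 → 1.8.
germane load = total − intrinsic − extraneous
             = 5.2 − 1.8 − 1.6 = 1.8.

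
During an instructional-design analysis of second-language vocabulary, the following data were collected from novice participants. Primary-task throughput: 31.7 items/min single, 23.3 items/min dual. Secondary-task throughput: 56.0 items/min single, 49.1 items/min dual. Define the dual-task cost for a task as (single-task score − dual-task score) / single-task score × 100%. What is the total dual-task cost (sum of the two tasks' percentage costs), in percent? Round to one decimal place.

38.8

Primary cost = (31.7 − 23.3) / 31.7 × 100% = 26.4984%.
Secondary cost = (56.0 − 49.1) / 56.0 × 100% = 12.3214%.
Total = 26.4984% + 12.3214% = 38.8198% ≈ 38.8%.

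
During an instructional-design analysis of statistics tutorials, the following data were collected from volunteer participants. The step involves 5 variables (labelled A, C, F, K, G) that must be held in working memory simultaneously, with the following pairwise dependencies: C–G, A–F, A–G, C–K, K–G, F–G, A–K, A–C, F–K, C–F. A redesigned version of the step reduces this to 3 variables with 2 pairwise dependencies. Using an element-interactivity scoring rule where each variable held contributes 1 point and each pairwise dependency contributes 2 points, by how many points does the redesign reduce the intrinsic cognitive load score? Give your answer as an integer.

Original: 5 × 1 + 10 × 2 = 5 + 20 = 25.
Redesigned: 3 × 1 + 2 × 2 = 3 + 4 = 7.
Reduction = 25 − 7 = 18.

18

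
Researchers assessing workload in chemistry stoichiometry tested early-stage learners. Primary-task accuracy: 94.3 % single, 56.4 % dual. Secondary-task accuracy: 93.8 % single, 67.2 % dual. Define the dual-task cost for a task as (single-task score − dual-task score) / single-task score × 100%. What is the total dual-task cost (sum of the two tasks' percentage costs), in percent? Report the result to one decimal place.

68.5

Primary cost = (94.3 − 56.4) / 94.3 × 100% = 40.1909%.
Secondary cost = (93.8 − 67.2) / 93.8 × 100% = 28.3582%.
Total = 40.1909% + 28.3582% = 68.5491% ≈ 68.5%.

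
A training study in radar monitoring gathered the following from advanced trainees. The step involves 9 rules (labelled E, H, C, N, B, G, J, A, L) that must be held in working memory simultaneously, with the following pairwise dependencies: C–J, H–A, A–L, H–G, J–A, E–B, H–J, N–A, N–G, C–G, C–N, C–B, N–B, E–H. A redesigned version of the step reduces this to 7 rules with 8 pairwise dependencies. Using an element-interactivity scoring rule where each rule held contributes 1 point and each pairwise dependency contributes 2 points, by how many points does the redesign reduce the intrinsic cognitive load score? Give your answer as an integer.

Original: 9 × 1 + 14 × 2 = 9 + 28 = 37.
Redesigned: 7 × 1 + 8 × 2 = 7 + 16 = 23.
Reduction = 37 − 23 = 14.

14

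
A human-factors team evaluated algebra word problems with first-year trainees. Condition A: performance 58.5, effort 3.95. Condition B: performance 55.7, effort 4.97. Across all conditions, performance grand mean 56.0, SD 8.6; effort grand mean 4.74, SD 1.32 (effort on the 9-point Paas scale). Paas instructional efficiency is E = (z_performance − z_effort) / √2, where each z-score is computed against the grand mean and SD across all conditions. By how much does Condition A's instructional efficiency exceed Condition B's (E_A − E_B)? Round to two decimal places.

0.78

Condition A: z_P = (58.5 − 56.0)/8.6 = 0.2907; z_E = (3.95 − 4.74)/1.32 = -0.5985; E_A = (0.2907 − (-0.5985))/√2 = 0.6288.
Condition B: z_P = (55.7 − 56.0)/8.6 = -0.0349; z_E = (4.97 − 4.74)/1.32 = 0.1742; E_B = (-0.0349 − 0.1742)/√2 = -0.1479.
E_A − E_B = 0.6288 − (-0.1479) = 0.7767 ≈ 0.78.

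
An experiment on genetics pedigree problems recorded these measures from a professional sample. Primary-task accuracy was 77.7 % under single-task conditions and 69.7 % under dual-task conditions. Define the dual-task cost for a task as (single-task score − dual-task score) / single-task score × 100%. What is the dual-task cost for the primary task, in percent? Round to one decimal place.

Cost = (77.7 − 69.7) / 77.7 × 100%
     = 8.0000 / 77.7 × 100% = 10.2960%.
≈ 10.3%.

10.3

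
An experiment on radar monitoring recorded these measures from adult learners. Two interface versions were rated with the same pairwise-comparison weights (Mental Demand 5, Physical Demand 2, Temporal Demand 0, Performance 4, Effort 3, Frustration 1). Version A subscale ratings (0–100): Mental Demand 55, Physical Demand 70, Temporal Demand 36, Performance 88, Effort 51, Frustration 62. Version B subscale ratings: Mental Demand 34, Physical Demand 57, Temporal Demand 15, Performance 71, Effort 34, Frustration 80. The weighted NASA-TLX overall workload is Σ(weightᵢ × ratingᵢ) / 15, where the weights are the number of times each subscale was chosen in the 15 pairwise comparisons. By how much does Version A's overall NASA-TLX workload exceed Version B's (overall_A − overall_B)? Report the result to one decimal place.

Version A weighted sum = 5·55 + 2·70 + 0·36 + 4·88 + 3·51 + 1·62 = 275 + 140 + 0 + 352 + 153 + 62 = 982; overall_A = 982/15 = 65.4667.
Version B weighted sum = 5·34 + 2·57 + 0·15 + 4·71 + 3·34 + 1·80 = 170 + 114 + 0 + 284 + 102 + 80 = 750; overall_B = 750/15 = 50.0000.
Difference = 65.4667 − 50.0000 = 15.4667 ≈ 15.5.

15.5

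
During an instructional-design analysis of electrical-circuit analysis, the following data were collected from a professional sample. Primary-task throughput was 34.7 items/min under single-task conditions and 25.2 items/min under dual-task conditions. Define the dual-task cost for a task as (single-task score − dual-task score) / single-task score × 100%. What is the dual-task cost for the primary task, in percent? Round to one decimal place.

Cost = (34.7 − 25.2) / 34.7 × 100%
     = 9.5000 / 34.7 × 100% = 27.3775%.
≈ 27.4%.

27.4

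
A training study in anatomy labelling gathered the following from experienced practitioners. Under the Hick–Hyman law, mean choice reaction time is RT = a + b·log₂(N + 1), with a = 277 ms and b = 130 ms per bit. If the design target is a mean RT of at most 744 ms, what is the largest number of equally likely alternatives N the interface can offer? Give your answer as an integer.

Set 277 + 130·log₂(N + 1) ≤ 744.
log₂(N + 1) ≤ (744 − 277) / 130 = 3.5923.
N + 1 ≤ 2^3.5923 = 12.0612.
N ≤ 11.0612, so the largest integer N is 11.

11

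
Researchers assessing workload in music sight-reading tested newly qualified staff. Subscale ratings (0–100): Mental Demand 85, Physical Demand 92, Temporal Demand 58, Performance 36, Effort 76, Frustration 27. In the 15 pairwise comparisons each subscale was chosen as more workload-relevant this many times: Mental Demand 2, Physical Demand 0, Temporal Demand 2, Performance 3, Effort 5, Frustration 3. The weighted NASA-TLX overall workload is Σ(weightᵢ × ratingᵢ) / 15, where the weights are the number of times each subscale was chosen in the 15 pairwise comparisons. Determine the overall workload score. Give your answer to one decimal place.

57.0

The tallies are the weights (they sum to 15).
Weighted sum = 2·85 + 0·92 + 2·58 + 3·36 + 5·76 + 3·27
            = 170 + 0 + 116 + 108 + 380 + 81 = 855.
Overall workload = 855 / 15 = 57.0000 ≈ 57.0.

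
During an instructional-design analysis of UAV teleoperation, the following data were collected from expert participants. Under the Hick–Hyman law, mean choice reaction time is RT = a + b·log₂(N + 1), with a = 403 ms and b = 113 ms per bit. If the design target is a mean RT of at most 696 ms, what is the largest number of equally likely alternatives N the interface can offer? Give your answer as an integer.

Set 403 + 113·log₂(N + 1) ≤ 696.
log₂(N + 1) ≤ (696 − 403) / 113 = 2.5929.
N + 1 ≤ 2^2.5929 = 6.0331.
N ≤ 5.0331, so the largest integer N is 5.

5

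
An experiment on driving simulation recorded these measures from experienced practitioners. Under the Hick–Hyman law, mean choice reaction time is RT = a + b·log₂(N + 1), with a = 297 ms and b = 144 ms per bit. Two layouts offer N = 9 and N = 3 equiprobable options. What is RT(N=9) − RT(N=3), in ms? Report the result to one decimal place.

RT(9) = 297 + 144·log₂(10) = 297 + 144·3.3219 = 775.3536 ms.
RT(3) = 297 + 144·log₂(4) = 297 + 144·2.0000 = 585.0000 ms.
Difference = 775.3536 − 585.0000 = 190.3536 ≈ 190.4 ms.

190.4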